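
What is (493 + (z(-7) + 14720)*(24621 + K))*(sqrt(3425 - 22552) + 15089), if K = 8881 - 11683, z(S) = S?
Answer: 4843922686160 + 321023440*I*sqrt(19127) ≈ 4.8439e+12 + 4.4398e+10*I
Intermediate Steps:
K = -2802
(493 + (z(-7) + 14720)*(24621 + K))*(sqrt(3425 - 22552) + 15089) = (493 + (-7 + 14720)*(24621 - 2802))*(sqrt(3425 - 22552) + 15089) = (493 + 14713*21819)*(sqrt(-19127) + 15089) = (493 + 321022947)*(I*sqrt(19127) + 15089) = 321023440*(15089 + I*sqrt(19127)) = 4843922686160 + 321023440*I*sqrt(19127)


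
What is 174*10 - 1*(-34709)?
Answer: 36449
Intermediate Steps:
174*10 - 1*(-34709) = 1740 + 34709 = 36449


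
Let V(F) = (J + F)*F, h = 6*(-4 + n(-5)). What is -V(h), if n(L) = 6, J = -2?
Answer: -120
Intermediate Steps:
h = 12 (h = 6*(-4 + 6) = 6*2 = 12)
V(F) = F*(-2 + F) (V(F) = (-2 + F)*F = F*(-2 + F))
-V(h) = -12*(-2 + 12) = -12*10 = -1*120 = -120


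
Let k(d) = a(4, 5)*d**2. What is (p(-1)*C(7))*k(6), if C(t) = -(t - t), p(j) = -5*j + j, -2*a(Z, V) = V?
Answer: 0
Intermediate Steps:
a(Z, V) = -V/2
k(d) = -5*d**2/2 (k(d) = (-1/2*5)*d**2 = -5*d**2/2)
p(j) = -4*j
C(t) = 0 (C(t) = -1*0 = 0)
(p(-1)*C(7))*k(6) = (-4*(-1)*0)*(-5/2*6**2) = (4*0)*(-5/2*36) = 0*(-90) = 0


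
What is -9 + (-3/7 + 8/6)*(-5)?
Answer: -284/21 ≈ -13.524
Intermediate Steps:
-9 + (-3/7 + 8/6)*(-5) = -9 + (-3*⅐ + 8*(⅙))*(-5) = -9 + (-3/7 + 4/3)*(-5) = -9 + (19/21)*(-5) = -9 - 95/21 = -284/21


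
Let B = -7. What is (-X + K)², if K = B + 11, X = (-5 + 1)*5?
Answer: 576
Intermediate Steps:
X = -20 (X = -4*5 = -20)
K = 4 (K = -7 + 11 = 4)
(-X + K)² = (-1*(-20) + 4)² = (20 + 4)² = 24² = 576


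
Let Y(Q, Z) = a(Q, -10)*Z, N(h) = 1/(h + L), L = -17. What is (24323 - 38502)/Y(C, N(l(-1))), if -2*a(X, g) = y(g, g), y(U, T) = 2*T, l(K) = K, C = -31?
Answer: 127611/5 ≈ 25522.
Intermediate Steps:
a(X, g) = -g
N(h) = 1/(-17 + h) (N(h) = 1/(h - 17) = 1/(-17 + h))
Y(Q, Z) = 10*Z (Y(Q, Z) = (-1*(-10))*Z = 10*Z)
(24323 - 38502)/Y(C, N(l(-1))) = (24323 - 38502)/((10/(-17 - 1))) = -14179/(10/(-18)) = -14179/(10*(-1/18)) = -14179/(-5/9) = -14179*(-9/5) = 127611/5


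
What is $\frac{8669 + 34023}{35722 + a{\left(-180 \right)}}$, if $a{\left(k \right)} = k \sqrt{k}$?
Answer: $\frac{381260906}{320473321} + \frac{11526840 i \sqrt{5}}{320473321} \approx 1.1897 + 0.080427 i$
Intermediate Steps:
$a{\left(k \right)} = k^{\frac{3}{2}}$
$\frac{8669 + 34023}{35722 + a{\left(-180 \right)}} = \frac{8669 + 34023}{35722 + \left(-180\right)^{\frac{3}{2}}} = \frac{42692}{35722 - 1080 i \sqrt{5}}$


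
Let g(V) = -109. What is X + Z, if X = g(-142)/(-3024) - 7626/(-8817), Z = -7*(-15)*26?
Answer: 24270980639/8887536 ≈ 2730.9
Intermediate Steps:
Z = 2730 (Z = 105*26 = 2730)
X = 8007359/8887536 (X = -109/(-3024) - 7626/(-8817) = -109*(-1/3024) - 7626*(-1/8817) = 109/3024 + 2542/2939 = 8007359/8887536 ≈ 0.90096)
X + Z = 8007359/8887536 + 2730 = 24270980639/8887536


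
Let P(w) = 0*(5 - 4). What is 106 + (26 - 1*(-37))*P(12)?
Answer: 106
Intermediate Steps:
P(w) = 0 (P(w) = 0*1 = 0)
106 + (26 - 1*(-37))*P(12) = 106 + (26 - 1*(-37))*0 = 106 + (26 + 37)*0 = 106 + 63*0 = 106 + 0 = 106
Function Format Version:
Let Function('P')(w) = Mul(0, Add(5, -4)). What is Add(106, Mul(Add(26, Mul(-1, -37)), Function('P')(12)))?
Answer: 106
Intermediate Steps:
Function('P')(w) = 0 (Function('P')(w) = Mul(0, 1) = 0)
Add(106, Mul(Add(26, Mul(-1, -37)), Function('P')(12))) = Add(106, Mul(Add(26, Mul(-1, -37)), 0)) = Add(106, Mul(Add(26, 37), 0)) = Add(106, Mul(63, 0)) = Add(106, 0) = 106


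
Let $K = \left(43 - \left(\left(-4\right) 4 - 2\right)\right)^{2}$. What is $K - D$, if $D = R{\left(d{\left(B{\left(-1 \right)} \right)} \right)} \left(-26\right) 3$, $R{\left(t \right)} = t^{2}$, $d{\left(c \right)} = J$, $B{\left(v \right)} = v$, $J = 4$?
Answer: $4969$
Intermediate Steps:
$d{\left(c \right)} = 4$
$D = -1248$ ($D = 4^{2} \left(-26\right) 3 = 16 \left(-26\right) 3 = \left(-416\right) 3 = -1248$)
$K = 3721$ ($K = \left(43 - \left(-16 - 2\right)\right)^{2} = \left(43 - -18\right)^{2} = \left(43 + 18\right)^{2} = 61^{2} = 3721$)
$K - D = 3721 - -1248 = 3721 + 1248 = 4969$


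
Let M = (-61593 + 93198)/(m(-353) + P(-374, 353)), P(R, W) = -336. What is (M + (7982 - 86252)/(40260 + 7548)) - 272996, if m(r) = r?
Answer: -1498995752837/5489952 ≈ -2.7304e+5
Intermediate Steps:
M = -31605/689 (M = (-61593 + 93198)/(-353 - 336) = 31605/(-689) = 31605*(-1/689) = -31605/689 ≈ -45.871)
(M + (7982 - 86252)/(40260 + 7548)) - 272996 = (-31605/689 + (7982 - 86252)/(40260 + 7548)) - 272996 = (-31605/689 - 78270/47808) - 272996 = (-31605/689 - 78270*1/47808) - 272996 = (-31605/689 - 13045/7968) - 272996 = -260816645/5489952 - 272996 = -1498995752837/5489952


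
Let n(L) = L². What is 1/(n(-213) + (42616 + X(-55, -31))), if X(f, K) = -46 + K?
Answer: 1/87908 ≈ 1.1376e-5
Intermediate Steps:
1/(n(-213) + (42616 + X(-55, -31))) = 1/((-213)² + (42616 + (-46 - 31))) = 1/(45369 + (42616 - 77)) = 1/(45369 + 42539) = 1/87908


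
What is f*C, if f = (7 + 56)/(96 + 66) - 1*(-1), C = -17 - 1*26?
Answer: -1075/18 ≈ -59.722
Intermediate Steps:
C = -43 (C = -17 - 26 = -43)
f = 25/18 (f = 63/162 + 1 = 63*(1/162) + 1 = 7/18 + 1 = 25/18 ≈ 1.3889)
f*C = (25/18)*(-43) = -1075/18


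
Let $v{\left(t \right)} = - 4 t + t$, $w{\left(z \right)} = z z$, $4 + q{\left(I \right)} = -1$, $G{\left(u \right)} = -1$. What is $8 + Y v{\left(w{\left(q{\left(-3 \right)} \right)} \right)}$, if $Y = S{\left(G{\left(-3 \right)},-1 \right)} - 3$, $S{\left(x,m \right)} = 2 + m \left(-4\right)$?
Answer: $-217$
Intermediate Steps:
$q{\left(I \right)} = -5$ ($q{\left(I \right)} = -4 - 1 = -5$)
$S{\left(x,m \right)} = 2 - 4 m$
$w{\left(z \right)} = z^{2}$
$Y = 3$ ($Y = \left(2 - -4\right) - 3 = \left(2 + 4\right) - 3 = 6 - 3 = 3$)
$v{\left(t \right)} = - 3 t$
$8 + Y v{\left(w{\left(q{\left(-3 \right)} \right)} \right)} = 8 + 3 \left(- 3 \left(-5\right)^{2}\right) = 8 + 3 \left(\left(-3\right) 25\right) = 8 + 3 \left(-75\right) = 8 - 225 = -217$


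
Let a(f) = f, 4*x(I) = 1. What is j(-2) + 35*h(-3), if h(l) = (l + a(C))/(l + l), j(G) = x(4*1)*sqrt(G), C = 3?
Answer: I*sqrt(2)/4 ≈ 0.35355*I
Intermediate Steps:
x(I) = 1/4 (x(I) = (1/4)*1 = 1/4)
j(G) = sqrt(G)/4
h(l) = (3 + l)/(2*l) (h(l) = (l + 3)/(l + l) = (3 + l)/((2*l)) = (3 + l)*(1/(2*l)) = (3 + l)/(2*l))
j(-2) + 35*h(-3) = sqrt(-2)/4 + 35*((1/2)*(3 - 3)/(-3)) = (I*sqrt(2))/4 + 35*((1/2)*(-1/3)*0) = I*sqrt(2)/4 + 35*0 = I*sqrt(2)/4 + 0 = I*sqrt(2)/4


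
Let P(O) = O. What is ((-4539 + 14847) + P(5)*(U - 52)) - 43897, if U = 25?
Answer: -33724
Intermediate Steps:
((-4539 + 14847) + P(5)*(U - 52)) - 43897 = ((-4539 + 14847) + 5*(25 - 52)) - 43897 = (10308 + 5*(-27)) - 43897 = (10308 - 135) - 43897 = 10173 - 43897 = -33724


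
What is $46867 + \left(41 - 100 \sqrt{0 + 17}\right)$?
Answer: $46908 - 100 \sqrt{17} \approx 46496.0$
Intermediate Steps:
$46867 + \left(41 - 100 \sqrt{0 + 17}\right) = 46867 + \left(41 - 100 \sqrt{17}\right) = 46908 - 100 \sqrt{17}$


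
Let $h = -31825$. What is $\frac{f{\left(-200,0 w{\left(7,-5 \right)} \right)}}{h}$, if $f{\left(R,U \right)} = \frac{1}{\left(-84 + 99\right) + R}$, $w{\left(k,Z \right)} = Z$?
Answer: $\frac{1}{5887625} \approx 1.6985 \cdot 10^{-7}$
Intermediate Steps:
$f{\left(R,U \right)} = \frac{1}{15 + R}$
$\frac{f{\left(-200,0 w{\left(7,-5 \right)} \right)}}{h} = \frac{1}{\left(15 - 200\right) \left(-31825\right)} = \frac{1}{-185} \left(- \frac{1}{31825}\right) = \left(- \frac{1}{185}\right) \left(- \frac{1}{31825}\right) = \frac{1}{5887625}$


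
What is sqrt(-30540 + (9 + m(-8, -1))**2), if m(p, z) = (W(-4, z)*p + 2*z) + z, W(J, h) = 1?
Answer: 2*I*sqrt(7634) ≈ 174.75*I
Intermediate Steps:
m(p, z) = p + 3*z (m(p, z) = (1*p + 2*z) + z = (p + 2*z) + z = p + 3*z)
sqrt(-30540 + (9 + m(-8, -1))**2) = sqrt(-30540 + (9 + (-8 + 3*(-1)))**2) = sqrt(-30540 + (9 + (-8 - 3))**2) = sqrt(-30540 + (9 - 11)**2) = sqrt(-30540 + (-2)**2) = sqrt(-30540 + 4) = sqrt(-30536) = 2*I*sqrt(7634)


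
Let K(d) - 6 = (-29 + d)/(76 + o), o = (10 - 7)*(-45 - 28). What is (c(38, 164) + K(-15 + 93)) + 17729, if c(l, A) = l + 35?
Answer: 2546495/143 ≈ 17808.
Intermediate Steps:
c(l, A) = 35 + l
o = -219 (o = 3*(-73) = -219)
K(d) = 887/143 - d/143 (K(d) = 6 + (-29 + d)/(76 - 219) = 6 + (-29 + d)/(-143) = 6 + (-29 + d)*(-1/143) = 6 + (29/143 - d/143) = 887/143 - d/143)
(c(38, 164) + K(-15 + 93)) + 17729 = ((35 + 38) + (887/143 - (-15 + 93)/143)) + 17729 = (73 + (887/143 - 1/143*78)) + 17729 = (73 + (887/143 - 6/11)) + 17729 = (73 + 809/143) + 17729 = 11248/143 + 17729 = 2546495/143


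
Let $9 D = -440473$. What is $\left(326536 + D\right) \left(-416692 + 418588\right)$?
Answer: $\frac{1578957832}{3} \approx 5.2632 \cdot 10^{8}$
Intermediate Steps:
$D = - \frac{440473}{9}$ ($D = \frac{1}{9} \left(-440473\right) = - \frac{440473}{9} \approx -48941.0$)
$\left(326536 + D\right) \left(-416692 + 418588\right) = \left(326536 - \frac{440473}{9}\right) \left(-416692 + 418588\right) = \frac{2498351}{9} \cdot 1896 = \frac{1578957832}{3}$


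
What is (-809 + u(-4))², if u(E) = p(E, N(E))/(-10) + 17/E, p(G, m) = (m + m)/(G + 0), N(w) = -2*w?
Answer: 264290049/400 ≈ 6.6073e+5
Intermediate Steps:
p(G, m) = 2*m/G (p(G, m) = (2*m)/G = 2*m/G)
u(E) = ⅖ + 17/E (u(E) = (2*(-2*E)/E)/(-10) + 17/E = -4*(-⅒) + 17/E = ⅖ + 17/E)
(-809 + u(-4))² = (-809 + (⅖ + 17/(-4)))² = (-809 + (⅖ + 17*(-¼)))² = (-809 + (⅖ - 17/4))² = (-809 - 77/20)² = (-16257/20)² = 264290049/400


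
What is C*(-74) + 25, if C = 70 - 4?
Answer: -4859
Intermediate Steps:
C = 66
C*(-74) + 25 = 66*(-74) + 25 = -4884 + 25 = -4859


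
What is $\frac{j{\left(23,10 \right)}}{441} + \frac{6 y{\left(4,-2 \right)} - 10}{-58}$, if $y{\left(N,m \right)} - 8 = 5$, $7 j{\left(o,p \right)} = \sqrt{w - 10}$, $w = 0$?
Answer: $- \frac{34}{29} + \frac{i \sqrt{10}}{3087} \approx -1.1724 + 0.0010244 i$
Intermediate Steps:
$j{\left(o,p \right)} = \frac{i \sqrt{10}}{7}$ ($j{\left(o,p \right)} = \frac{\sqrt{0 - 10}}{7} = \frac{\sqrt{-10}}{7} = \frac{i \sqrt{10}}{7}$)
$y{\left(N,m \right)} = 13$ ($y{\left(N,m \right)} = 8 + 5 = 13$)
$\frac{j{\left(23,10 \right)}}{441} + \frac{6 y{\left(4,-2 \right)} - 10}{-58} = \frac{\frac{1}{7} i \sqrt{10}}{441} + \frac{6 \cdot 13 - 10}{-58} = \frac{i \sqrt{10}}{7} \cdot \frac{1}{441} + \left(78 - 10\right) \left(- \frac{1}{58}\right) = \frac{i \sqrt{10}}{3087} + 68 \left(- \frac{1}{58}\right) = \frac{i \sqrt{10}}{3087} - \frac{34}{29} = - \frac{34}{29} + \frac{i \sqrt{10}}{3087}$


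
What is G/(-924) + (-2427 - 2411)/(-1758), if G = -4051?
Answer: 1931995/270732 ≈ 7.1362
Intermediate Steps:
G/(-924) + (-2427 - 2411)/(-1758) = -4051/(-924) + (-2427 - 2411)/(-1758) = -4051*(-1/924) - 4838*(-1/1758) = 4051/924 + 2419/879 = 1931995/270732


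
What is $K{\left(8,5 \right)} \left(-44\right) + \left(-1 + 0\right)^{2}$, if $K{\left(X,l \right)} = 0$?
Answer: $1$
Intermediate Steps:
$K{\left(8,5 \right)} \left(-44\right) + \left(-1 + 0\right)^{2} = 0 \left(-44\right) + \left(-1 + 0\right)^{2} = 0 + \left(-1\right)^{2} = 0 + 1 = 1$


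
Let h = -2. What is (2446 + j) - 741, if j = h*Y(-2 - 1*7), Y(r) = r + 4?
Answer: 1715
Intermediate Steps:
Y(r) = 4 + r
j = 10 (j = -2*(4 + (-2 - 1*7)) = -2*(4 + (-2 - 7)) = -2*(4 - 9) = -2*(-5) = 10)
(2446 + j) - 741 = (2446 + 10) - 741 = 2456 - 741 = 1715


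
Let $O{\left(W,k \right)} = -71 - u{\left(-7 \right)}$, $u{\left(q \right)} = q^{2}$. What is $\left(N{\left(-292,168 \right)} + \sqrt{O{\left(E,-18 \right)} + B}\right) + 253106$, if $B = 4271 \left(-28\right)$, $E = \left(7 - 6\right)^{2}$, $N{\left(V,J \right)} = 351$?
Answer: $253457 + 2 i \sqrt{29927} \approx 2.5346 \cdot 10^{5} + 345.99 i$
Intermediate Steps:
$E = 1$ ($E = 1^{2} = 1$)
$B = -119588$
$O{\left(W,k \right)} = -120$ ($O{\left(W,k \right)} = -71 - \left(-7\right)^{2} = -71 - 49 = -120$)
$\left(N{\left(-292,168 \right)} + \sqrt{O{\left(E,-18 \right)} + B}\right) + 253106 = \left(351 + \sqrt{-120 - 119588}\right) + 253106 = \left(351 + \sqrt{-119708}\right) + 253106 = \left(351 + 2 i \sqrt{29927}\right) + 253106 = 253457 + 2 i \sqrt{29927}$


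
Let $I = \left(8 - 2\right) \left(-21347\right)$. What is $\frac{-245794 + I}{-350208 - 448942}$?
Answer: $\frac{186938}{399575} \approx 0.46784$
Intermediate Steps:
$I = -128082$ ($I = \left(8 - 2\right) \left(-21347\right) = 6 \left(-21347\right) = -128082$)
$\frac{-245794 + I}{-350208 - 448942} = \frac{-245794 - 128082}{-350208 - 448942} = - \frac{373876}{-799150} = \left(-373876\right) \left(- \frac{1}{799150}\right) = \frac{186938}{399575}$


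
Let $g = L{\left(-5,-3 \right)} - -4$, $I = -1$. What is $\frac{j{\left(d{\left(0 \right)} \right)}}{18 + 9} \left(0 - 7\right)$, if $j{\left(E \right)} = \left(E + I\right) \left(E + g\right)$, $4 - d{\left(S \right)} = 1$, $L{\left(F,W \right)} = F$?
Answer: $- \frac{28}{27} \approx -1.037$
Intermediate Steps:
$g = -1$ ($g = -5 - -4 = -5 + 4 = -1$)
$d{\left(S \right)} = 3$ ($d{\left(S \right)} = 4 - 1 = 3$)
$j{\left(E \right)} = \left(-1 + E\right)^{2}$ ($j{\left(E \right)} = \left(E - 1\right) \left(E - 1\right) = \left(-1 + E\right) \left(-1 + E\right) = \left(-1 + E\right)^{2}$)
$\frac{j{\left(d{\left(0 \right)} \right)}}{18 + 9} \left(0 - 7\right) = \frac{1 + 3^{2} - 6}{18 + 9} \left(0 - 7\right) = \frac{1 + 9 - 6}{27} \left(0 - 7\right) = 4 \cdot \frac{1}{27} \left(-7\right) = \frac{4}{27} \left(-7\right) = - \frac{28}{27}$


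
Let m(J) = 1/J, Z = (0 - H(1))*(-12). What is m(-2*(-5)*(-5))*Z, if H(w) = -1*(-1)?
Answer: -6/25 ≈ -0.24000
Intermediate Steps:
H(w) = 1
Z = 12 (Z = (0 - 1*1)*(-12) = (0 - 1)*(-12) = -1*(-12) = 12)
m(-2*(-5)*(-5))*Z = 12/(-2*(-5)*(-5)) = 12/(10*(-5)) = 12/(-50) = -1/50*12 = -6/25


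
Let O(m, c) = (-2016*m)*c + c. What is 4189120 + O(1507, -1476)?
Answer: 4488440956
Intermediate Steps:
O(m, c) = c - 2016*c*m (O(m, c) = -2016*c*m + c = c - 2016*c*m)
4189120 + O(1507, -1476) = 4189120 - 1476*(1 - 2016*1507) = 4189120 - 1476*(1 - 3038112) = 4189120 - 1476*(-3038111) = 4189120 + 4484251836 = 4488440956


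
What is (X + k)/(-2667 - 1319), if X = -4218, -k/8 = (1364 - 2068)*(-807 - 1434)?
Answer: 6312765/1993 ≈ 3167.5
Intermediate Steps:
k = -12621312 (k = -8*(1364 - 2068)*(-807 - 1434) = -(-5632)*(-2241) = -8*1577664 = -12621312)
(X + k)/(-2667 - 1319) = (-4218 - 12621312)/(-2667 - 1319) = -12625530/(-3986) = -12625530*(-1/3986) = 6312765/1993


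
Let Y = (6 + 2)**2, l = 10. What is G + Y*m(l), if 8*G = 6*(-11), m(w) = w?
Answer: 2527/4 ≈ 631.75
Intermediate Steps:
G = -33/4 (G = (6*(-11))/8 = (1/8)*(-66) = -33/4 ≈ -8.2500)
Y = 64 (Y = 8**2 = 64)
G + Y*m(l) = -33/4 + 64*10 = -33/4 + 640 = 2527/4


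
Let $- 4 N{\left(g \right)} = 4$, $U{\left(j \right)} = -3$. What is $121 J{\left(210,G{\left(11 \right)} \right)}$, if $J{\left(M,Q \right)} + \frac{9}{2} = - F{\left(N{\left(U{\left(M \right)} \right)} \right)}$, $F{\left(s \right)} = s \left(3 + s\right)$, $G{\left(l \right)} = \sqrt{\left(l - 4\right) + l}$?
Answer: $- \frac{605}{2} \approx -302.5$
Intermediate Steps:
$N{\left(g \right)} = -1$ ($N{\left(g \right)} = \left(- \frac{1}{4}\right) 4 = -1$)
$G{\left(l \right)} = \sqrt{-4 + 2 l}$ ($G{\left(l \right)} = \sqrt{\left(-4 + l\right) + l} = \sqrt{-4 + 2 l}$)
$J{\left(M,Q \right)} = - \frac{5}{2}$ ($J{\left(M,Q \right)} = - \frac{9}{2} - - (3 - 1) = - \frac{9}{2} - \left(-1\right) 2 = - \frac{9}{2} - -2 = - \frac{9}{2} + 2 = - \frac{5}{2}$)
$121 J{\left(210,G{\left(11 \right)} \right)} = 121 \left(- \frac{5}{2}\right) = - \frac{605}{2}$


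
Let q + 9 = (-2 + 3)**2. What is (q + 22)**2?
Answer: 196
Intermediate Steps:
q = -8 (q = -9 + (-2 + 3)**2 = -9 + 1**2 = -9 + 1 = -8)
(q + 22)**2 = (-8 + 22)**2 = 14**2 = 196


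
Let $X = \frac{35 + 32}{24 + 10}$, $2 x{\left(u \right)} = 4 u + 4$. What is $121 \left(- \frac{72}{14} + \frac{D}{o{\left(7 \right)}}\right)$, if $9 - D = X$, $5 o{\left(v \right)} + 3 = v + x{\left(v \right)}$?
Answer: $- \frac{389983}{952} \approx -409.65$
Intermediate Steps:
$x{\left(u \right)} = 2 + 2 u$ ($x{\left(u \right)} = \frac{4 u + 4}{2} = \frac{4 + 4 u}{2} = 2 + 2 u$)
$o{\left(v \right)} = - \frac{1}{5} + \frac{3 v}{5}$ ($o{\left(v \right)} = - \frac{3}{5} + \frac{v + \left(2 + 2 v\right)}{5} = - \frac{3}{5} + \frac{2 + 3 v}{5} = - \frac{3}{5} + \left(\frac{2}{5} + \frac{3 v}{5}\right) = - \frac{1}{5} + \frac{3 v}{5}$)
$X = \frac{67}{34} \approx 1.9706$
$D = \frac{239}{34}$ ($D = 9 - \frac{67}{34} = \frac{239}{34} \approx 7.0294$)
$121 \left(- \frac{72}{14} + \frac{D}{o{\left(7 \right)}}\right) = 121 \left(- \frac{72}{14} + \frac{239}{34 \left(- \frac{1}{5} + \frac{3}{5} \cdot 7\right)}\right) = 121 \left(\left(-72\right) \frac{1}{14} + \frac{239}{34 \left(- \frac{1}{5} + \frac{21}{5}\right)}\right) = 121 \left(- \frac{36}{7} + \frac{239}{34 \cdot 4}\right) = 121 \left(- \frac{36}{7} + \frac{239}{34} \cdot \frac{1}{4}\right) = 121 \left(- \frac{36}{7} + \frac{239}{136}\right) = 121 \left(- \frac{3223}{952}\right) = - \frac{389983}{952}$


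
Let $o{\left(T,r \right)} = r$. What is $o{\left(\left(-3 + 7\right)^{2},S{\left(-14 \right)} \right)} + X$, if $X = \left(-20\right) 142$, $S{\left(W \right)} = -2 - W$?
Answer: $-2828$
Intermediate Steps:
$X = -2840$
$o{\left(\left(-3 + 7\right)^{2},S{\left(-14 \right)} \right)} + X = \left(-2 - -14\right) - 2840 = \left(-2 + 14\right) - 2840 = 12 - 2840 = -2828$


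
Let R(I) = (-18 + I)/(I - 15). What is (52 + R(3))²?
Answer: 45369/16 ≈ 2835.6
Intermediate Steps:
R(I) = (-18 + I)/(-15 + I)
(52 + R(3))² = (52 + (-18 + 3)/(-15 + 3))² = (52 - 15/(-12))² = (52 - 1/12*(-15))² = (52 + 5/4)² = (213/4)² = 45369/16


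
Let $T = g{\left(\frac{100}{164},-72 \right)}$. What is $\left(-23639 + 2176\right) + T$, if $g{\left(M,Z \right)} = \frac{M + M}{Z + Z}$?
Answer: $- \frac{63358801}{2952} \approx -21463.0$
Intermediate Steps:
$g{\left(M,Z \right)} = \frac{M}{Z}$ ($g{\left(M,Z \right)} = \frac{2 M}{2 Z} = 2 M \frac{1}{2 Z} = \frac{M}{Z}$)
$T = - \frac{25}{2952}$ ($T = \frac{100 \cdot \frac{1}{164}}{-72} = 100 \cdot \frac{1}{164} \left(- \frac{1}{72}\right) = \frac{25}{41} \left(- \frac{1}{72}\right) = - \frac{25}{2952} \approx -0.0084688$)
$\left(-23639 + 2176\right) + T = \left(-23639 + 2176\right) - \frac{25}{2952} = -21463 - \frac{25}{2952} = - \frac{63358801}{2952}$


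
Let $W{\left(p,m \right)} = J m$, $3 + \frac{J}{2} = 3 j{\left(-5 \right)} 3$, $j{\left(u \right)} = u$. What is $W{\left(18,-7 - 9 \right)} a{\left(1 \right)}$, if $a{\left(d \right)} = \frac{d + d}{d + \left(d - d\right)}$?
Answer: $3072$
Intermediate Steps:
$J = -96$ ($J = -6 + 2 \cdot 3 \left(-5\right) 3 = -6 + 2 \left(\left(-15\right) 3\right) = -6 + 2 \left(-45\right) = -6 - 90 = -96$)
$a{\left(d \right)} = 2$ ($a{\left(d \right)} = \frac{2 d}{d + 0} = \frac{2 d}{d} = 2$)
$W{\left(p,m \right)} = - 96 m$
$W{\left(18,-7 - 9 \right)} a{\left(1 \right)} = - 96 \left(-7 - 9\right) 2 = \left(-96\right) \left(-16\right) 2 = 1536 \cdot 2 = 3072$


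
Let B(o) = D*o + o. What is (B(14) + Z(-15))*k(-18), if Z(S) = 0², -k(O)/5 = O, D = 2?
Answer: 3780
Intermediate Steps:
k(O) = -5*O
Z(S) = 0
B(o) = 3*o (B(o) = 2*o + o = 3*o)
(B(14) + Z(-15))*k(-18) = (3*14 + 0)*(-5*(-18)) = (42 + 0)*90 = 42*90 = 3780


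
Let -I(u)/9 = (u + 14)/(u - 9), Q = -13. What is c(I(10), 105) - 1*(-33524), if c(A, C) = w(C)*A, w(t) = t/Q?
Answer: 458492/13 ≈ 35269.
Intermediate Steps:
w(t) = -t/13 (w(t) = t/(-13) = t*(-1/13) = -t/13)
I(u) = -9*(14 + u)/(-9 + u) (I(u) = -9*(u + 14)/(u - 9) = -9*(14 + u)/(-9 + u))
c(A, C) = -A*C/13 (c(A, C) = (-C/13)*A = -A*C/13)
c(I(10), 105) - 1*(-33524) = -1/13*9*(-14 - 1*10)/(-9 + 10)*105 - 1*(-33524) = -1/13*9*(-14 - 10)/1*105 + 33524 = -1/13*9*1*(-24)*105 + 33524 = -1/13*(-216)*105 + 33524 = 22680/13 + 33524 = 458492/13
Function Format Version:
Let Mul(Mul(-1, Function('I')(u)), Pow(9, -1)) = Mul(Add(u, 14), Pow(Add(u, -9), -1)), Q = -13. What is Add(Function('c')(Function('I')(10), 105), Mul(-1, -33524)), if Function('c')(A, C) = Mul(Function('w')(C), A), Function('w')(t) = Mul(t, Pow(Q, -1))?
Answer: Rational(458492, 13) ≈ 35269.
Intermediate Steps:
Function('w')(t) = Mul(Rational(-1, 13), t) (Function('w')(t) = Mul(t, Pow(-13, -1)) = Mul(t, Rational(-1, 13)) = Mul(Rational(-1, 13), t))
Function('I')(u) = Mul(-9, Pow(Add(-9, u), -1), Add(14, u)) (Function('I')(u) = Mul(-9, Mul(Add(u, 14), Pow(Add(u, -9), -1))) = Mul(-9, Mul(Add(14, u), Pow(Add(-9, u), -1))) = Mul(-9, Mul(Pow(Add(-9, u), -1), Add(14, u))) = Mul(-9, Pow(Add(-9, u), -1), Add(14, u)))
Function('c')(A, C) = Mul(Rational(-1, 13), A, C) (Function('c')(A, C) = Mul(Mul(Rational(-1, 13), C), A) = Mul(Rational(-1, 13), A, C))
Add(Function('c')(Function('I')(10), 105), Mul(-1, -33524)) = Add(Mul(Rational(-1, 13), Mul(9, Pow(Add(-9, 10), -1), Add(-14, Mul(-1, 10))), 105), Mul(-1, -33524)) = Add(Mul(Rational(-1, 13), Mul(9, Pow(1, -1), Add(-14, -10)), 105), 33524) = Add(Mul(Rational(-1, 13), Mul(9, 1, -24), 105), 33524) = Add(Mul(Rational(-1, 13), -216, 105), 33524) = Add(Rational(22680, 13), 33524) = Rational(458492, 13)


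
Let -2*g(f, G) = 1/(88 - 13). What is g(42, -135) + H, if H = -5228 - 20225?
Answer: -3817951/150 ≈ -25453.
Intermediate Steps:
g(f, G) = -1/150 (g(f, G) = -1/(2*(88 - 13)) = -½/75 = -½*1/75 = -1/150)
H = -25453
g(42, -135) + H = -1/150 - 25453 = -3817951/150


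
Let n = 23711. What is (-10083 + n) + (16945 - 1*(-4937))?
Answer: 35510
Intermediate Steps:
(-10083 + n) + (16945 - 1*(-4937)) = (-10083 + 23711) + (16945 - 1*(-4937)) = 13628 + (16945 + 4937) = 13628 + 21882 = 35510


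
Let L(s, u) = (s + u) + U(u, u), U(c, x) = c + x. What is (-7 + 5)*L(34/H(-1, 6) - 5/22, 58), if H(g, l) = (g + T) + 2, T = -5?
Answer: -3636/11 ≈ -330.55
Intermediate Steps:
H(g, l) = -3 + g (H(g, l) = (g - 5) + 2 = (-5 + g) + 2 = -3 + g)
L(s, u) = s + 3*u (L(s, u) = (s + u) + (u + u) = (s + u) + 2*u = s + 3*u)
(-7 + 5)*L(34/H(-1, 6) - 5/22, 58) = (-7 + 5)*((34/(-3 - 1) - 5/22) + 3*58) = -2*((34/(-4) - 5*1/22) + 174) = -2*((34*(-¼) - 5/22) + 174) = -2*((-17/2 - 5/22) + 174) = -2*(-96/11 + 174) = -2*1818/11 = -3636/11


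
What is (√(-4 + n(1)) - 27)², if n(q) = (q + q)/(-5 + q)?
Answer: 1449/2 - 81*I*√2 ≈ 724.5 - 114.55*I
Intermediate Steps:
n(q) = 2*q/(-5 + q) (n(q) = (2*q)/(-5 + q) = 2*q/(-5 + q))
(√(-4 + n(1)) - 27)² = (√(-4 + 2*1/(-5 + 1)) - 27)² = (√(-4 + 2*1/(-4)) - 27)² = (√(-4 + 2*1*(-¼)) - 27)² = (√(-4 - ½) - 27)² = (√(-9/2) - 27)² = (3*I*√2/2 - 27)² = (-27 + 3*I*√2/2)²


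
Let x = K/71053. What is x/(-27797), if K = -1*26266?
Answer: 26266/1975060241 ≈ 1.3299e-5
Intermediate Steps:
K = -26266
x = -26266/71053 ≈ -0.36967
x/(-27797) = -26266/71053/(-27797) = -26266/71053*(-1/27797) = 26266/1975060241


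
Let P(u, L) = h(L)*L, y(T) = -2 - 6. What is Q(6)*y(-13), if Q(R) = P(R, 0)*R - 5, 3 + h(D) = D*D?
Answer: 40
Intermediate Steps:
y(T) = -8
h(D) = -3 + D² (h(D) = -3 + D*D = -3 + D²)
P(u, L) = L*(-3 + L²) (P(u, L) = (-3 + L²)*L = L*(-3 + L²))
Q(R) = -5 (Q(R) = (0*(-3 + 0²))*R - 5 = (0*(-3 + 0))*R - 5 = (0*(-3))*R - 5 = 0*R - 5 = 0 - 5 = -5)
Q(6)*y(-13) = -5*(-8) = 40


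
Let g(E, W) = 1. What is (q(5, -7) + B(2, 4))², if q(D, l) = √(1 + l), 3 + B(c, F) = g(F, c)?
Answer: (-2 + I*√6)² ≈ -2.0 - 9.798*I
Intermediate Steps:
B(c, F) = -2 (B(c, F) = -3 + 1 = -2)
(q(5, -7) + B(2, 4))² = (√(1 - 7) - 2)² = (√(-6) - 2)² = (I*√6 - 2)² = (-2 + I*√6)²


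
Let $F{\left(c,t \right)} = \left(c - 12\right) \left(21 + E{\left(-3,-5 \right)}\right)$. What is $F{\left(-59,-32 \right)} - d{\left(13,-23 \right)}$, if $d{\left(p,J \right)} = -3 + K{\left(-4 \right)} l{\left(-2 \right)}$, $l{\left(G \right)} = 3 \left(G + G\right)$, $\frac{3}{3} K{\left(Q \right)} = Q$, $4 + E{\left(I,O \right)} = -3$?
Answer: $-1039$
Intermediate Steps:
$E{\left(I,O \right)} = -7$ ($E{\left(I,O \right)} = -4 - 3 = -7$)
$K{\left(Q \right)} = Q$
$l{\left(G \right)} = 6 G$ ($l{\left(G \right)} = 3 \cdot 2 G = 6 G$)
$d{\left(p,J \right)} = 45$ ($d{\left(p,J \right)} = -3 - 4 \cdot 6 \left(-2\right) = -3 - -48 = -3 + 48 = 45$)
$F{\left(c,t \right)} = -168 + 14 c$ ($F{\left(c,t \right)} = \left(c - 12\right) \left(21 - 7\right) = \left(-12 + c\right) 14 = -168 + 14 c$)
$F{\left(-59,-32 \right)} - d{\left(13,-23 \right)} = \left(-168 + 14 \left(-59\right)\right) - 45 = \left(-168 - 826\right) - 45 = -994 - 45 = -1039$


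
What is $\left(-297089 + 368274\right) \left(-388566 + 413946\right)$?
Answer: $1806675300$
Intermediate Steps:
$\left(-297089 + 368274\right) \left(-388566 + 413946\right) = 71185 \cdot 25380 = 1806675300$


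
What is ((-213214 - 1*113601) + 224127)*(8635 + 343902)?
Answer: -36201319456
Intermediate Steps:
((-213214 - 1*113601) + 224127)*(8635 + 343902) = ((-213214 - 113601) + 224127)*352537 = (-326815 + 224127)*352537 = -102688*352537 = -36201319456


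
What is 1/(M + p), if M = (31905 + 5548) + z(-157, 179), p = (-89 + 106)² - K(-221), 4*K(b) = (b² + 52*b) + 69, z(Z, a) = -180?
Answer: 2/56415 ≈ 3.5452e-5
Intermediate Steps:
K(b) = 69/4 + 13*b + b²/4 (K(b) = ((b² + 52*b) + 69)/4 = (69 + b² + 52*b)/4 = 69/4 + 13*b + b²/4)
p = -18131/2 (p = (-89 + 106)² - (69/4 + 13*(-221) + (¼)*(-221)²) = 17² - (69/4 - 2873 + (¼)*48841) = 289 - (69/4 - 2873 + 48841/4) = 289 - 1*18709/2 = 289 - 18709/2 = -18131/2 ≈ -9065.5)
M = 37273 (M = (31905 + 5548) - 180 = 37453 - 180 = 37273)
1/(M + p) = 1/(37273 - 18131/2) = 1/(56415/2) = 2/56415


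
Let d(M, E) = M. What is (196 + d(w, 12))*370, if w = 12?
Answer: 76960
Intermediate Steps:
(196 + d(w, 12))*370 = (196 + 12)*370 = 208*370 = 76960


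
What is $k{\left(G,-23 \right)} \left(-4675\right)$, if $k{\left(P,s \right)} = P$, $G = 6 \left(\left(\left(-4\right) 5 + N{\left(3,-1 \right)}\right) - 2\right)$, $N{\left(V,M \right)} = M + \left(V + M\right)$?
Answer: $589050$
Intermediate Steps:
$N{\left(V,M \right)} = V + 2 M$ ($N{\left(V,M \right)} = M + \left(M + V\right) = V + 2 M$)
$G = -126$ ($G = 6 \left(\left(\left(-4\right) 5 + \left(3 + 2 \left(-1\right)\right)\right) - 2\right) = 6 \left(\left(-20 + \left(3 - 2\right)\right) - 2\right) = 6 \left(\left(-20 + 1\right) - 2\right) = 6 \left(-19 - 2\right) = 6 \left(-21\right) = -126$)
$k{\left(G,-23 \right)} \left(-4675\right) = \left(-126\right) \left(-4675\right) = 589050$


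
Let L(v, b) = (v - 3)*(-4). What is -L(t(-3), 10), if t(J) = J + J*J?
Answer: 12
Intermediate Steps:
t(J) = J + J²
L(v, b) = 12 - 4*v (L(v, b) = (-3 + v)*(-4) = 12 - 4*v)
-L(t(-3), 10) = -(12 - (-12)*(1 - 3)) = -(12 - (-12)*(-2)) = -(12 - 4*6) = -(12 - 24) = -1*(-12) = 12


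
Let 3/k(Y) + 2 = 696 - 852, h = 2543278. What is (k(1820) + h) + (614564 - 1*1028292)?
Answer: 336468897/158 ≈ 2.1295e+6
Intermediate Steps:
k(Y) = -3/158 (k(Y) = 3/(-2 + (696 - 852)) = 3/(-2 - 156) = 3/(-158) = 3*(-1/158) = -3/158)
(k(1820) + h) + (614564 - 1*1028292) = (-3/158 + 2543278) + (614564 - 1*1028292) = 401837921/158 + (614564 - 1028292) = 401837921/158 - 413728 = 336468897/158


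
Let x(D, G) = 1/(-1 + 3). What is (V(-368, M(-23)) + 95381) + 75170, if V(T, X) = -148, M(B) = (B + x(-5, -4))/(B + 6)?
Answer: 170403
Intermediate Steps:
x(D, G) = ½ (x(D, G) = 1/2 = ½)
M(B) = (½ + B)/(6 + B) (M(B) = (B + ½)/(B + 6) = (½ + B)/(6 + B))
(V(-368, M(-23)) + 95381) + 75170 = (-148 + 95381) + 75170 = 95233 + 75170 = 170403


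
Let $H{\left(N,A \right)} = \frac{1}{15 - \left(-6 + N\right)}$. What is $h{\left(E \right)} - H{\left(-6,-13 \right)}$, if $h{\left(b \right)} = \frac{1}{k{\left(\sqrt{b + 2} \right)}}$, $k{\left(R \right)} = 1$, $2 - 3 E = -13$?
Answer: $\frac{26}{27} \approx 0.96296$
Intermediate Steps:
$E = 5$ ($E = \frac{2}{3} - - \frac{13}{3} = \frac{2}{3} + \frac{13}{3} = 5$)
$H{\left(N,A \right)} = \frac{1}{21 - N}$
$h{\left(b \right)} = 1$ ($h{\left(b \right)} = 1^{-1} = 1$)
$h{\left(E \right)} - H{\left(-6,-13 \right)} = 1 - - \frac{1}{-21 - 6} = 1 - - \frac{1}{-27} = 1 - \left(-1\right) \left(- \frac{1}{27}\right) = 1 - \frac{1}{27} = \frac{26}{27}$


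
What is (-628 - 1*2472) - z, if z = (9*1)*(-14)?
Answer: -2974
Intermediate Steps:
z = -126 (z = 9*(-14) = -126)
(-628 - 1*2472) - z = (-628 - 1*2472) - 1*(-126) = (-628 - 2472) + 126 = -3100 + 126 = -2974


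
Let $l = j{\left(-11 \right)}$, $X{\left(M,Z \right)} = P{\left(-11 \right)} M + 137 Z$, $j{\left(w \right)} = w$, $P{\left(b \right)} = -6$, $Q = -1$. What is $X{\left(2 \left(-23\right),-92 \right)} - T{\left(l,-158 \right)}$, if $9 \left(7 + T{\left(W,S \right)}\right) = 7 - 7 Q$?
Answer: $- \frac{110903}{9} \approx -12323.0$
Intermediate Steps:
$X{\left(M,Z \right)} = - 6 M + 137 Z$
$l = -11$
$T{\left(W,S \right)} = - \frac{49}{9}$ ($T{\left(W,S \right)} = -7 + \frac{7 - -7}{9} = -7 + \frac{7 + 7}{9} = -7 + \frac{1}{9} \cdot 14 = -7 + \frac{14}{9} = - \frac{49}{9}$)
$X{\left(2 \left(-23\right),-92 \right)} - T{\left(l,-158 \right)} = \left(- 6 \cdot 2 \left(-23\right) + 137 \left(-92\right)\right) - - \frac{49}{9} = \left(\left(-6\right) \left(-46\right) - 12604\right) + \frac{49}{9} = \left(276 - 12604\right) + \frac{49}{9} = -12328 + \frac{49}{9} = - \frac{110903}{9}$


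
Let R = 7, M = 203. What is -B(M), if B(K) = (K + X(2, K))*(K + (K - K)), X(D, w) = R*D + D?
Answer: -44457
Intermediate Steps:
X(D, w) = 8*D (X(D, w) = 7*D + D = 8*D)
B(K) = K*(16 + K) (B(K) = (K + 8*2)*(K + (K - K)) = (K + 16)*(K + 0) = (16 + K)*K = K*(16 + K))
-B(M) = -203*(16 + 203) = -203*219 = -1*44457 = -44457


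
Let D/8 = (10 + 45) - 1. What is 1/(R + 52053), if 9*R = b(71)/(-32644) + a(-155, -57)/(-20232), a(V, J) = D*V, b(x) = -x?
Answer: 82556676/4297353034699 ≈ 1.9211e-5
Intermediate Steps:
D = 432 (D = 8*((10 + 45) - 1) = 8*(55 - 1) = 8*54 = 432)
a(V, J) = 432*V
R = 30378871/82556676 (R = (-1*71/(-32644) + (432*(-155))/(-20232))/9 = (-71*(-1/32644) - 66960*(-1/20232))/9 = (71/32644 + 930/281)/9 = (⅑)*(30378871/9172964) = 30378871/82556676 ≈ 0.36798)
1/(R + 52053) = 1/(30378871/82556676 + 52053) = 1/(4297353034699/82556676) = 82556676/4297353034699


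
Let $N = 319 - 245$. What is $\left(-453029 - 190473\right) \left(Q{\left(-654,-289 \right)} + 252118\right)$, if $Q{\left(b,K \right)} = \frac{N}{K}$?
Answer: $- \frac{46886860742056}{289} \approx -1.6224 \cdot 10^{11}$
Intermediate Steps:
$N = 74$
$Q{\left(b,K \right)} = \frac{74}{K}$
$\left(-453029 - 190473\right) \left(Q{\left(-654,-289 \right)} + 252118\right) = \left(-453029 - 190473\right) \left(\frac{74}{-289} + 252118\right) = - 643502 \left(74 \left(- \frac{1}{289}\right) + 252118\right) = - 643502 \left(- \frac{74}{289} + 252118\right) = \left(-643502\right) \frac{72862028}{289} = - \frac{46886860742056}{289}$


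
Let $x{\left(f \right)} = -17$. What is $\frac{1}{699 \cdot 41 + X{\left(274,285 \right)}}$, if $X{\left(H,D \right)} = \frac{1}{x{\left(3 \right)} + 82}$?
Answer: $\frac{65}{1862836} \approx 3.4893 \cdot 10^{-5}$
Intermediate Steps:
$X{\left(H,D \right)} = \frac{1}{65}$ ($X{\left(H,D \right)} = \frac{1}{-17 + 82} = \frac{1}{65}$)
$\frac{1}{699 \cdot 41 + X{\left(274,285 \right)}} = \frac{1}{699 \cdot 41 + \frac{1}{65}} = \frac{1}{28659 + \frac{1}{65}} = \frac{1}{\frac{1862836}{65}} = \frac{65}{1862836}$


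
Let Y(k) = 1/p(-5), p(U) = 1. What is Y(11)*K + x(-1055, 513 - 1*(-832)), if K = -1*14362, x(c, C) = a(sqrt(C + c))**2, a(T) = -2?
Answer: -14358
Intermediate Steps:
x(c, C) = 4 (x(c, C) = (-2)**2 = 4)
Y(k) = 1 (Y(k) = 1/1 = 1)
K = -14362
Y(11)*K + x(-1055, 513 - 1*(-832)) = 1*(-14362) + 4 = -14362 + 4 = -14358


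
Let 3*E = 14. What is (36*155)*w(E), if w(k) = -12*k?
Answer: -312480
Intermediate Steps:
E = 14/3 (E = (⅓)*14 = 14/3 ≈ 4.6667)
(36*155)*w(E) = (36*155)*(-12*14/3) = 5580*(-56) = -312480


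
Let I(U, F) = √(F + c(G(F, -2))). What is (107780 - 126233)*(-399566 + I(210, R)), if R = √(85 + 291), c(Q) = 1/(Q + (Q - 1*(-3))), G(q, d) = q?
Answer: 7373191398 - 18453*√(753 + 6*√94)/√(3 + 4*√94) ≈ 7.3731e+9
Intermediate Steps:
c(Q) = 1/(3 + 2*Q) (c(Q) = 1/(Q + (Q + 3)) = 1/(Q + (3 + Q)) = 1/(3 + 2*Q))
R = 2*√94 (R = √376 = 2*√94 ≈ 19.391)
I(U, F) = √(F + 1/(3 + 2*F))
(107780 - 126233)*(-399566 + I(210, R)) = (107780 - 126233)*(-399566 + √((1 + (2*√94)*(3 + 2*(2*√94)))/(3 + 2*(2*√94)))) = -18453*(-399566 + √((1 + (2*√94)*(3 + 4*√94))/(3 + 4*√94))) = -18453*(-399566 + √((1 + 2*√94*(3 + 4*√94))/(3 + 4*√94))) = -18453*(-399566 + √(1 + 2*√94*(3 + 4*√94))/√(3 + 4*√94)) = 7373191398 - 18453*√(1 + 2*√94*(3 + 4*√94))/√(3 + 4*√94)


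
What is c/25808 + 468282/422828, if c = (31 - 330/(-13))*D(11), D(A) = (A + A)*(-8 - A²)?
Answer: -90309894273/17732560664 ≈ -5.0929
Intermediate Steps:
D(A) = 2*A*(-8 - A²) (D(A) = (2*A)*(-8 - A²) = 2*A*(-8 - A²))
c = -2080254/13 (c = (31 - 330/(-13))*(-2*11*(8 + 11²)) = (31 - 330*(-1/13))*(-2*11*(8 + 121)) = (31 + 330/13)*(-2*11*129) = (733/13)*(-2838) = -2080254/13 ≈ -1.6002e+5)
c/25808 + 468282/422828 = -2080254/13/25808 + 468282/422828 = -2080254/13*1/25808 + 468282*(1/422828) = -1040127/167752 + 234141/211414 = -90309894273/17732560664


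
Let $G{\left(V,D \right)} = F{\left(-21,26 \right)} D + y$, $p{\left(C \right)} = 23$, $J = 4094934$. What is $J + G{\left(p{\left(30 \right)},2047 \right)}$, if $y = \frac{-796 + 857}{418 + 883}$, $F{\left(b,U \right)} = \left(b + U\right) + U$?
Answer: $\frac{5410066752}{1301} \approx 4.1584 \cdot 10^{6}$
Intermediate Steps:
$F{\left(b,U \right)} = b + 2 U$ ($F{\left(b,U \right)} = \left(U + b\right) + U = b + 2 U$)
$y = \frac{61}{1301} \approx 0.046887$
$G{\left(V,D \right)} = \frac{61}{1301} + 31 D$ ($G{\left(V,D \right)} = \left(-21 + 2 \cdot 26\right) D + \frac{61}{1301} = \left(-21 + 52\right) D + \frac{61}{1301} = 31 D + \frac{61}{1301} = \frac{61}{1301} + 31 D$)
$J + G{\left(p{\left(30 \right)},2047 \right)} = 4094934 + \left(\frac{61}{1301} + 31 \cdot 2047\right) = 4094934 + \left(\frac{61}{1301} + 63457\right) = 4094934 + \frac{82557618}{1301} = \frac{5410066752}{1301}$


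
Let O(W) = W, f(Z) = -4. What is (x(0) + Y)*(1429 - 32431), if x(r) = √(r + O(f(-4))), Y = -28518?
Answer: 884115036 - 62004*I ≈ 8.8412e+8 - 62004.0*I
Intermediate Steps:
x(r) = √(-4 + r) (x(r) = √(r - 4) = √(-4 + r))
(x(0) + Y)*(1429 - 32431) = (√(-4 + 0) - 28518)*(1429 - 32431) = (√(-4) - 28518)*(-31002) = (2*I - 28518)*(-31002) = (-28518 + 2*I)*(-31002) = 884115036 - 62004*I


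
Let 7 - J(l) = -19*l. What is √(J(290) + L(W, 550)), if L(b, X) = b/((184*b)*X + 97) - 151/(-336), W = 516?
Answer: √106159526787518598576819/4386420948 ≈ 74.280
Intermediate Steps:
J(l) = 7 + 19*l (J(l) = 7 - (-19)*l = 7 + 19*l)
L(b, X) = 151/336 + b/(97 + 184*X*b) (L(b, X) = b/(184*X*b + 97) - 151*(-1/336) = b/(97 + 184*X*b) + 151/336 = 151/336 + b/(97 + 184*X*b))
√(J(290) + L(W, 550)) = √((7 + 19*290) + (14647 + 336*516 + 27784*550*516)/(336*(97 + 184*550*516))) = √((7 + 5510) + (14647 + 173376 + 7885099200)/(336*(97 + 52219200))) = √(5517 + (1/336)*7885287223/52219297) = √(5517 + (1/336)*(1/52219297)*7885287223) = √(5517 + 7885287223/17545683792) = √(96807422767687/17545683792) = √106159526787518598576819/4386420948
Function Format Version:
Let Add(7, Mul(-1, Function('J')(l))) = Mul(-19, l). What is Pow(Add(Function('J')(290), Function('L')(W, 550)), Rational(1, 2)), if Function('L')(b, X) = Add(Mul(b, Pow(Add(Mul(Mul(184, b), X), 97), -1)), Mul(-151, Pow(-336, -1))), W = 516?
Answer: Mul(Rational(1, 4386420948), Pow(106159526787518598576819, Rational(1, 2))) ≈ 74.280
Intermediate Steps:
Function('J')(l) = Add(7, Mul(19, l)) (Function('J')(l) = Add(7, Mul(-1, Mul(-19, l))) = Add(7, Mul(19, l)))
Function('L')(b, X) = Add(Rational(151, 336), Mul(b, Pow(Add(97, Mul(184, X, b)), -1))) (Function('L')(b, X) = Add(Mul(b, Pow(Add(Mul(184, X, b), 97), -1)), Mul(-151, Rational(-1, 336))) = Add(Mul(b, Pow(Add(97, Mul(184, X, b)), -1)), Rational(151, 336)) = Add(Rational(151, 336), Mul(b, Pow(Add(97, Mul(184, X, b)), -1))))
Pow(Add(Function('J')(290), Function('L')(W, 550)), Rational(1, 2)) = Pow(Add(Add(7, Mul(19, 290)), Mul(Rational(1, 336), Pow(Add(97, Mul(184, 550, 516)), -1), Add(14647, Mul(336, 516), Mul(27784, 550, 516)))), Rational(1, 2)) = Pow(Add(Add(7, 5510), Mul(Rational(1, 336), Pow(Add(97, 52219200), -1), Add(14647, 173376, 7885099200))), Rational(1, 2)) = Pow(Add(5517, Mul(Rational(1, 336), Pow(52219297, -1), 7885287223)), Rational(1, 2)) = Pow(Add(5517, Mul(Rational(1, 336), Rational(1, 52219297), 7885287223)), Rational(1, 2)) = Pow(Add(5517, Rational(7885287223, 17545683792)), Rational(1, 2)) = Pow(Rational(96807422767687, 17545683792), Rational(1, 2)) = Mul(Rational(1, 4386420948), Pow(106159526787518598576819, Rational(1, 2)))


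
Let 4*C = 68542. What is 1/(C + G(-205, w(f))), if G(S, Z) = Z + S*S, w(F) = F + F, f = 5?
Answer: 2/118341 ≈ 1.6900e-5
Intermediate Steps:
C = 34271/2 (C = (¼)*68542 = 34271/2 ≈ 17136.)
w(F) = 2*F
G(S, Z) = Z + S²
1/(C + G(-205, w(f))) = 1/(34271/2 + (2*5 + (-205)²)) = 1/(34271/2 + (10 + 42025)) = 1/(34271/2 + 42035) = 1/(118341/2) = 2/118341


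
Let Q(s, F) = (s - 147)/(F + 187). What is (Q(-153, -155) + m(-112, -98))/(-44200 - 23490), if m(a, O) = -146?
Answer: 1243/541520 ≈ 0.0022954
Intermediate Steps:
Q(s, F) = (-147 + s)/(187 + F)
(Q(-153, -155) + m(-112, -98))/(-44200 - 23490) = ((-147 - 153)/(187 - 155) - 146)/(-44200 - 23490) = (-300/32 - 146)/(-67690) = ((1/32)*(-300) - 146)*(-1/67690) = (-75/8 - 146)*(-1/67690) = -1243/8*(-1/67690) = 1243/541520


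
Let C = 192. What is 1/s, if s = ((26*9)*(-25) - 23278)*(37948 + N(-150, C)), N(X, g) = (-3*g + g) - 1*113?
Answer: -1/1090872728 ≈ -9.1670e-10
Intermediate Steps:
N(X, g) = -113 - 2*g (N(X, g) = -2*g - 113 = -113 - 2*g)
s = -1090872728 (s = ((26*9)*(-25) - 23278)*(37948 + (-113 - 2*192)) = (234*(-25) - 23278)*(37948 + (-113 - 384)) = (-5850 - 23278)*(37948 - 497) = -29128*37451 = -1090872728)
1/s = 1/(-1090872728) = -1/1090872728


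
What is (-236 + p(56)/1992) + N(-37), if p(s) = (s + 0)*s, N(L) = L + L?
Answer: -76798/249 ≈ -308.43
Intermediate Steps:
N(L) = 2*L
p(s) = s² (p(s) = s*s = s²)
(-236 + p(56)/1992) + N(-37) = (-236 + 56²/1992) + 2*(-37) = (-236 + 3136*(1/1992)) - 74 = (-236 + 392/249) - 74 = -58372/249 - 74 = -76798/249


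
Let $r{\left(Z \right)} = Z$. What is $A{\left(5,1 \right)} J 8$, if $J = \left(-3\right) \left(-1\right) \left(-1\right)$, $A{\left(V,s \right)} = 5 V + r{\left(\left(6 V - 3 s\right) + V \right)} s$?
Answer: $-1368$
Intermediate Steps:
$A{\left(V,s \right)} = 5 V + s \left(- 3 s + 7 V\right)$ ($A{\left(V,s \right)} = 5 V + \left(\left(6 V - 3 s\right) + V\right) s = 5 V + \left(\left(- 3 s + 6 V\right) + V\right) s = 5 V + \left(- 3 s + 7 V\right) s = 5 V + s \left(- 3 s + 7 V\right)$)
$J = -3$ ($J = 3 \left(-1\right) = -3$)
$A{\left(5,1 \right)} J 8 = \left(5 \cdot 5 + 1 \left(\left(-3\right) 1 + 7 \cdot 5\right)\right) \left(-3\right) 8 = \left(25 + 1 \left(-3 + 35\right)\right) \left(-3\right) 8 = \left(25 + 1 \cdot 32\right) \left(-3\right) 8 = \left(25 + 32\right) \left(-3\right) 8 = 57 \left(-3\right) 8 = \left(-171\right) 8 = -1368$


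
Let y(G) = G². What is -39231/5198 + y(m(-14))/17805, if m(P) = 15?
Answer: -46489227/6170026 ≈ -7.5347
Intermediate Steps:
-39231/5198 + y(m(-14))/17805 = -39231/5198 + 15²/17805 = -39231*1/5198 + 225*(1/17805) = -39231/5198 + 15/1187 = -46489227/6170026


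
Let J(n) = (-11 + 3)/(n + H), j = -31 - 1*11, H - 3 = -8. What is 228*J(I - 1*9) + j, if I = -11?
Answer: 774/25 ≈ 30.960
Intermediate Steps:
H = -5 (H = 3 - 8 = -5)
j = -42 (j = -31 - 11 = -42)
J(n) = -8/(-5 + n) (J(n) = (-11 + 3)/(n - 5) = -8/(-5 + n))
228*J(I - 1*9) + j = 228*(-8/(-5 + (-11 - 1*9))) - 42 = 228*(-8/(-5 + (-11 - 9))) - 42 = 228*(-8/(-5 - 20)) - 42 = 228*(-8/(-25)) - 42 = 228*(-8*(-1/25)) - 42 = 228*(8/25) - 42 = 1824/25 - 42 = 774/25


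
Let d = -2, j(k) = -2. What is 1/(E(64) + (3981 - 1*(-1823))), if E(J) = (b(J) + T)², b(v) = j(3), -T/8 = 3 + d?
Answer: 1/5904 ≈ 0.00016938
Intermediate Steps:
T = -8 (T = -8*(3 - 2) = -8*1 = -8)
b(v) = -2
E(J) = 100 (E(J) = (-2 - 8)² = (-10)² = 100)
1/(E(64) + (3981 - 1*(-1823))) = 1/(100 + (3981 - 1*(-1823))) = 1/(100 + (3981 + 1823)) = 1/(100 + 5804) = 1/5904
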